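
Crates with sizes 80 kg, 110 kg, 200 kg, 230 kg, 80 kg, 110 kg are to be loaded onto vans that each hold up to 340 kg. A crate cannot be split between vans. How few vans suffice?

Total = 230 + 200 + 110 + 110 + 80 + 80 = 810 kg.
Lower bound: ⌈810/340⌉ = 3 vans.
A packing using 3 vans:
  van 1: 230 + 110 = 340
  van 2: 200 + 110 = 310
  van 3: 80 + 80 = 160
This matches the lower bound, so 3 is optimal.

3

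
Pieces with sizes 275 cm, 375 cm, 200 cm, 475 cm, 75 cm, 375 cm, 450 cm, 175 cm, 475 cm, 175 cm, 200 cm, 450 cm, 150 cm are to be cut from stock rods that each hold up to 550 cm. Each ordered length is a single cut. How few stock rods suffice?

Total = 475 + 475 + 450 + 450 + 375 + 375 + 275 + 200 + 200 + 175 + 175 + 150 + 75 = 3850 cm.
Lower bound: ⌈3850/550⌉ = 7 stock rods.
A packing using 8 stock rods:
  stock rod 1: 475 + 75 = 550
  stock rod 2: 475 = 475
  stock rod 3: 450 = 450
  stock rod 4: 450 = 450
  stock rod 5: 375 + 175 = 550
  stock rod 6: 375 + 175 = 550
  stock rod 7: 275 + 200 = 475
  stock rod 8: 200 + 150 = 350
No arrangement into 7 stock rods stays within capacity, so 8 is optimal.

8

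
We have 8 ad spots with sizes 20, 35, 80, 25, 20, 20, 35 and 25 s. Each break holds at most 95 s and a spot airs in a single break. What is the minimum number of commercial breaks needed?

3

Total = 80 + 35 + 35 + 25 + 25 + 20 + 20 + 20 = 260 s.
Lower bound: ⌈260/95⌉ = 3 commercial breaks.
A packing using 3 commercial breaks:
  break 1: 80 = 80
  break 2: 35 + 35 + 25 = 95
  break 3: 25 + 20 + 20 + 20 = 85
This matches the lower bound, so 3 is optimal.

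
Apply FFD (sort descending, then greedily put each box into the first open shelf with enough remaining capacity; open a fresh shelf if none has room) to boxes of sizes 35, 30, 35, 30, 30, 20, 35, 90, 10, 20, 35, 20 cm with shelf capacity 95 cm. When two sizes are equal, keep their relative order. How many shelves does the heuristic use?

Sorted descending: 90, 35, 35, 35, 35, 30, 30, 30, 20, 20, 20, 10.
  90 → shelf 1 (new)  [load 90/95]
  35 → shelf 2 (new)  [load 35/95]
  35 → shelf 2  [load 70/95]
  35 → shelf 3 (new)  [load 35/95]
  35 → shelf 3  [load 70/95]
  30 → shelf 4 (new)  [load 30/95]
  30 → shelf 4  [load 60/95]
  30 → shelf 4  [load 90/95]
  20 → shelf 2  [load 90/95]
  20 → shelf 3  [load 90/95]
  20 → shelf 5 (new)  [load 20/95]
  10 → shelf 5  [load 30/95]
5 shelves opened.

5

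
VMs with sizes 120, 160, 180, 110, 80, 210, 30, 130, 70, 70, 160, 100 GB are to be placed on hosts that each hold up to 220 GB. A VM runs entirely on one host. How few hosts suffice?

8

Total = 210 + 180 + 160 + 160 + 130 + 120 + 110 + 100 + 80 + 70 + 70 + 30 = 1420 GB.
Lower bound: ⌈1420/220⌉ = 7 hosts.
A packing using 8 hosts:
  host 1: 210 = 210
  host 2: 180 + 30 = 210
  host 3: 160 = 160
  host 4: 160 = 160
  host 5: 130 + 80 = 210
  host 6: 120 + 100 = 220
  host 7: 110 + 70 = 180
  host 8: 70 = 70
No arrangement into 7 hosts stays within capacity, so 8 is optimal.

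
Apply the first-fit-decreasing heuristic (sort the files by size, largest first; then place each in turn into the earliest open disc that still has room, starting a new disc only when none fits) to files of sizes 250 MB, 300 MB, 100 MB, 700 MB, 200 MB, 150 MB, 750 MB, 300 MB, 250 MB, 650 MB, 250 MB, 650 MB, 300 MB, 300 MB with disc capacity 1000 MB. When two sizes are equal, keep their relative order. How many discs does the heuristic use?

6

Sorted descending: 750, 700, 650, 650, 300, 300, 300, 300, 250, 250, 250, 200, 150, 100.
  750 → disc 1 (new)  [load 750/1000]
  700 → disc 2 (new)  [load 700/1000]
  650 → disc 3 (new)  [load 650/1000]
  650 → disc 4 (new)  [load 650/1000]
  300 → disc 2  [load 1000/1000]
  300 → disc 3  [load 950/1000]
  300 → disc 4  [load 950/1000]
  300 → disc 5 (new)  [load 300/1000]
  250 → disc 1  [load 1000/1000]
  250 → disc 5  [load 550/1000]
  250 → disc 5  [load 800/1000]
  200 → disc 5  [load 1000/1000]
  150 → disc 6 (new)  [load 150/1000]
  100 → disc 6  [load 250/1000]
6 discs opened.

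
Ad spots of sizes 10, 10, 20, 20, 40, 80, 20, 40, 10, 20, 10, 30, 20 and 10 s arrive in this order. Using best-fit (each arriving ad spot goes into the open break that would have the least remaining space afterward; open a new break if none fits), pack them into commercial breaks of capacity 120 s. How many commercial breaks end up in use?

3

  10 → break 1 (new)  [load 10/120]
  10 → break 1  [load 20/120]
  20 → break 1  [load 40/120]
  20 → break 1  [load 60/120]
  40 → break 1  [load 100/120]
  80 → break 2 (new)  [load 80/120]
  20 → break 1  [load 120/120]
  40 → break 2  [load 120/120]
  10 → break 3 (new)  [load 10/120]
  20 → break 3  [load 30/120]
  10 → break 3  [load 40/120]
  30 → break 3  [load 70/120]
  20 → break 3  [load 90/120]
  10 → break 3  [load 100/120]
3 commercial breaks opened.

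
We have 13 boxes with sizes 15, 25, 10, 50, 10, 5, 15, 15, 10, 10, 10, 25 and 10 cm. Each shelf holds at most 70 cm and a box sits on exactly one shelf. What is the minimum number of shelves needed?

Total = 50 + 25 + 25 + 15 + 15 + 15 + 10 + 10 + 10 + 10 + 10 + 10 + 5 = 210 cm.
Lower bound: ⌈210/70⌉ = 3 shelves.
A packing using 3 shelves:
  shelf 1: 50 + 15 + 5 = 70
  shelf 2: 25 + 25 + 10 + 10 = 70
  shelf 3: 15 + 15 + 10 + 10 + 10 + 10 = 70
This matches the lower bound, so 3 is optimal.

3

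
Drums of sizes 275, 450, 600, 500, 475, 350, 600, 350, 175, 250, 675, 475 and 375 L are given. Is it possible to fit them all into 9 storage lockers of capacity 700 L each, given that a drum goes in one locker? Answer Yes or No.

A valid assignment using 9 storage lockers:
  locker 1: 675 = 675
  locker 2: 600 = 600
  locker 3: 600 = 600
  locker 4: 500 + 175 = 675
  locker 5: 475 = 475
  locker 6: 475 = 475
  locker 7: 450 + 250 = 700
  locker 8: 375 + 275 = 650
  locker 9: 350 + 350 = 700
Every load is within 700 L, so 9 storage lockers suffice.

Yes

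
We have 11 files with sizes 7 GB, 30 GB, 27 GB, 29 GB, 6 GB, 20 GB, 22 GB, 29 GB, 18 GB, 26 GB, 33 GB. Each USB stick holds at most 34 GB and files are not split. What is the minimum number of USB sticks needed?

Total = 33 + 30 + 29 + 29 + 27 + 26 + 22 + 20 + 18 + 7 + 6 = 247 GB.
Lower bound: ⌈247/34⌉ = 8 USB sticks.
Also, 9 files each exceed 17 GB, and no two of those can share a USB stick, so at least 9 USB sticks are needed.
A packing using 9 USB sticks:
  USB stick 1: 33 = 33
  USB stick 2: 30 = 30
  USB stick 3: 29 = 29
  USB stick 4: 29 = 29
  USB stick 5: 27 + 7 = 34
  USB stick 6: 26 + 6 = 32
  USB stick 7: 22 = 22
  USB stick 8: 20 = 20
  USB stick 9: 18 = 18
This matches the lower bound, so 9 is optimal.

9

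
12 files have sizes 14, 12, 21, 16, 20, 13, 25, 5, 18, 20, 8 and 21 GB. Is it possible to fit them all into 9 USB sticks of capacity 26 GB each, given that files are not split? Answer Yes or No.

Yes

A valid assignment using 9 USB sticks:
  USB stick 1: 25 = 25
  USB stick 2: 21 + 5 = 26
  USB stick 3: 21 = 21
  USB stick 4: 20 = 20
  USB stick 5: 20 = 20
  USB stick 6: 18 + 8 = 26
  USB stick 7: 16 = 16
  USB stick 8: 14 + 12 = 26
  USB stick 9: 13 = 13
Every load is within 26 GB, so 9 USB sticks suffice.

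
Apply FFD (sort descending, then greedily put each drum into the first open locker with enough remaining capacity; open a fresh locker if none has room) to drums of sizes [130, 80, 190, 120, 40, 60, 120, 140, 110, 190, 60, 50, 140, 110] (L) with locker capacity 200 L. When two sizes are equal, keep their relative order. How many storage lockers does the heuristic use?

Sorted descending: 190, 190, 140, 140, 130, 120, 120, 110, 110, 80, 60, 60, 50, 40.
  190 → locker 1 (new)  [load 190/200]
  190 → locker 2 (new)  [load 190/200]
  140 → locker 3 (new)  [load 140/200]
  140 → locker 4 (new)  [load 140/200]
  130 → locker 5 (new)  [load 130/200]
  120 → locker 6 (new)  [load 120/200]
  120 → locker 7 (new)  [load 120/200]
  110 → locker 8 (new)  [load 110/200]
  110 → locker 9 (new)  [load 110/200]
  80 → locker 6  [load 200/200]
  60 → locker 3  [load 200/200]
  60 → locker 4  [load 200/200]
  50 → locker 5  [load 180/200]
  40 → locker 7  [load 160/200]
9 storage lockers opened.

9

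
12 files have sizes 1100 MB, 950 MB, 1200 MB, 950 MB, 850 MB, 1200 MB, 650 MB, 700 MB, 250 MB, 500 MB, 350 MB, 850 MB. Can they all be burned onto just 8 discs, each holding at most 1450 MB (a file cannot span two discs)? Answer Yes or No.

A valid assignment using 8 discs:
  disc 1: 1200 + 250 = 1450
  disc 2: 1200 = 1200
  disc 3: 1100 + 350 = 1450
  disc 4: 950 + 500 = 1450
  disc 5: 950 = 950
  disc 6: 850 = 850
  disc 7: 850 = 850
  disc 8: 700 + 650 = 1350
Every load is within 1450 MB, so 8 discs suffice.

Yes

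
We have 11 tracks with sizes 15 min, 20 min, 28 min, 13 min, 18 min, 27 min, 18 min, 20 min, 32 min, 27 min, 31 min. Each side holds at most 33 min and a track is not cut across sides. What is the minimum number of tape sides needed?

9

Total = 32 + 31 + 28 + 27 + 27 + 20 + 20 + 18 + 18 + 15 + 13 = 249 min.
Lower bound: ⌈249/33⌉ = 8 tape sides.
Also, 9 tracks each exceed 33/2 min, and no two of those can share a side, so at least 9 tape sides are needed.
A packing using 9 tape sides:
  side 1: 32 = 32
  side 2: 31 = 31
  side 3: 28 = 28
  side 4: 27 = 27
  side 5: 27 = 27
  side 6: 20 + 13 = 33
  side 7: 20 = 20
  side 8: 18 + 15 = 33
  side 9: 18 = 18
This matches the lower bound, so 9 is optimal.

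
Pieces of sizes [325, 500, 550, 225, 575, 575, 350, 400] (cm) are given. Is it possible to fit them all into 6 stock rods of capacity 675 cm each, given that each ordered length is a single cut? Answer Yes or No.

Yes

A valid assignment using 6 stock rods:
  stock rod 1: 575 = 575
  stock rod 2: 575 = 575
  stock rod 3: 550 = 550
  stock rod 4: 500 = 500
  stock rod 5: 400 + 225 = 625
  stock rod 6: 350 + 325 = 675
Every load is within 675 cm, so 6 stock rods suffice.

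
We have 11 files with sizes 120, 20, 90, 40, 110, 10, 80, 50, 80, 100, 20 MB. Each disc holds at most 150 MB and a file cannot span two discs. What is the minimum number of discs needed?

6

Total = 120 + 110 + 100 + 90 + 80 + 80 + 50 + 40 + 20 + 20 + 10 = 720 MB.
Lower bound: ⌈720/150⌉ = 5 discs.
Also, 6 files each exceed 75 MB, and no two of those can share a disc, so at least 6 discs are needed.
A packing using 6 discs:
  disc 1: 120 + 20 + 10 = 150
  disc 2: 110 + 40 = 150
  disc 3: 100 + 50 = 150
  disc 4: 90 + 20 = 110
  disc 5: 80 = 80
  disc 6: 80 = 80
This matches the lower bound, so 6 is optimal.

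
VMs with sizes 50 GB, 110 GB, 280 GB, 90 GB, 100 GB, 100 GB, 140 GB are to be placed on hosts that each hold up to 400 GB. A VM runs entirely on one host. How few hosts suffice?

3

Total = 280 + 140 + 110 + 100 + 100 + 90 + 50 = 870 GB.
Lower bound: ⌈870/400⌉ = 3 hosts.
A packing using 3 hosts:
  host 1: 280 + 110 = 390
  host 2: 140 + 100 + 100 + 50 = 390
  host 3: 90 = 90
This matches the lower bound, so 3 is optimal.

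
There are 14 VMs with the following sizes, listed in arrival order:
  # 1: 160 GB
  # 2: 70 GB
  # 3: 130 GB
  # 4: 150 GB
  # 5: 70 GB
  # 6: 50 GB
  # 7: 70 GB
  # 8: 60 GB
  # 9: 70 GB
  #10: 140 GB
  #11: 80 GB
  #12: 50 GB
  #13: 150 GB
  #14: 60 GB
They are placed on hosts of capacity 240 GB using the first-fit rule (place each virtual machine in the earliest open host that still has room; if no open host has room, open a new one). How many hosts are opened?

  160 → host 1 (new)  [load 160/240]
  70 → host 1  [load 230/240]
  130 → host 2 (new)  [load 130/240]
  150 → host 3 (new)  [load 150/240]
  70 → host 2  [load 200/240]
  50 → host 3  [load 200/240]
  70 → host 4 (new)  [load 70/240]
  60 → host 4  [load 130/240]
  70 → host 4  [load 200/240]
  140 → host 5 (new)  [load 140/240]
  80 → host 5  [load 220/240]
  50 → host 6 (new)  [load 50/240]
  150 → host 6  [load 200/240]
  60 → host 7 (new)  [load 60/240]
7 hosts opened.

7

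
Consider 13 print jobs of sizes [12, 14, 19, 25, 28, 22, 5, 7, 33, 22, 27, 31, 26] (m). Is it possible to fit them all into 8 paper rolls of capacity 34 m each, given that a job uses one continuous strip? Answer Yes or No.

No

Total = 271 m; ⌈271/34⌉ = 8.
9 print jobs each exceed half the capacity and cannot share a roll, forcing at least 9 paper rolls.
At least 9 paper rolls are required, but only 8 are allowed.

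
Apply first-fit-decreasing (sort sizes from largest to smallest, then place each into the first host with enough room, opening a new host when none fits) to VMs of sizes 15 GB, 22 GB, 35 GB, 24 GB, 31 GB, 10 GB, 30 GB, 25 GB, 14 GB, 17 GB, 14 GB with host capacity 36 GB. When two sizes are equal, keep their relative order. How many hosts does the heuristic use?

Sorted descending: 35, 31, 30, 25, 24, 22, 17, 15, 14, 14, 10.
  35 → host 1 (new)  [load 35/36]
  31 → host 2 (new)  [load 31/36]
  30 → host 3 (new)  [load 30/36]
  25 → host 4 (new)  [load 25/36]
  24 → host 5 (new)  [load 24/36]
  22 → host 6 (new)  [load 22/36]
  17 → host 7 (new)  [load 17/36]
  15 → host 7  [load 32/36]
  14 → host 6  [load 36/36]
  14 → host 8 (new)  [load 14/36]
  10 → host 4  [load 35/36]
8 hosts opened.

8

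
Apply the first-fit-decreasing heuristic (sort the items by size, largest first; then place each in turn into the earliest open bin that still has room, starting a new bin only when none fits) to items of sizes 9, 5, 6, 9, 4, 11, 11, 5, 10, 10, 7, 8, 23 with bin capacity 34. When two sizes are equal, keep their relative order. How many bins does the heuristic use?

4

Sorted descending: 23, 11, 11, 10, 10, 9, 9, 8, 7, 6, 5, 5, 4.
  23 → bin 1 (new)  [load 23/34]
  11 → bin 1  [load 34/34]
  11 → bin 2 (new)  [load 11/34]
  10 → bin 2  [load 21/34]
  10 → bin 2  [load 31/34]
  9 → bin 3 (new)  [load 9/34]
  9 → bin 3  [load 18/34]
  8 → bin 3  [load 26/34]
  7 → bin 3  [load 33/34]
  6 → bin 4 (new)  [load 6/34]
  5 → bin 4  [load 11/34]
  5 → bin 4  [load 16/34]
  4 → bin 4  [load 20/34]
4 bins opened.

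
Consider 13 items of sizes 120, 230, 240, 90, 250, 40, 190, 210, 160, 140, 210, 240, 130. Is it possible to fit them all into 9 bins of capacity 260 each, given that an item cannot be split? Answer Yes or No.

Total = 2250; ⌈2250/260⌉ = 9.
The bound of 9 does not rule out 9, but exhaustive search shows no assignment into 9 bins of capacity 260 exists — the minimum is 10.

No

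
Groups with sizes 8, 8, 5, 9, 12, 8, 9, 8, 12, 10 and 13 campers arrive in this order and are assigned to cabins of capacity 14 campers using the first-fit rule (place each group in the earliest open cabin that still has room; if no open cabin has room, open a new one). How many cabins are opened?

10

  8 → cabin 1 (new)  [load 8/14]
  8 → cabin 2 (new)  [load 8/14]
  5 → cabin 1  [load 13/14]
  9 → cabin 3 (new)  [load 9/14]
  12 → cabin 4 (new)  [load 12/14]
  8 → cabin 5 (new)  [load 8/14]
  9 → cabin 6 (new)  [load 9/14]
  8 → cabin 7 (new)  [load 8/14]
  12 → cabin 8 (new)  [load 12/14]
  10 → cabin 9 (new)  [load 10/14]
  13 → cabin 10 (new)  [load 13/14]
10 cabins opened.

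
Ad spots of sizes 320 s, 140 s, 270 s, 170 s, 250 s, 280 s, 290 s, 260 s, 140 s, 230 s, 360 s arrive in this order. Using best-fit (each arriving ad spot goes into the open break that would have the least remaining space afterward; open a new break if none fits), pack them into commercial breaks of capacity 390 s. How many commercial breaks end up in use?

9

  320 → break 1 (new)  [load 320/390]
  140 → break 2 (new)  [load 140/390]
  270 → break 3 (new)  [load 270/390]
  170 → break 2  [load 310/390]
  250 → break 4 (new)  [load 250/390]
  280 → break 5 (new)  [load 280/390]
  290 → break 6 (new)  [load 290/390]
  260 → break 7 (new)  [load 260/390]
  140 → break 4  [load 390/390]
  230 → break 8 (new)  [load 230/390]
  360 → break 9 (new)  [load 360/390]
9 commercial breaks opened.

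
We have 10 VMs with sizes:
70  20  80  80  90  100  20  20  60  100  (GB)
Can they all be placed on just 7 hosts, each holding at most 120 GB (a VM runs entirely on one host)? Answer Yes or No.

A valid assignment using 7 hosts:
  host 1: 100 + 20 = 120
  host 2: 100 + 20 = 120
  host 3: 90 + 20 = 110
  host 4: 80 = 80
  host 5: 80 = 80
  host 6: 70 = 70
  host 7: 60 = 60
Every load is within 120 GB, so 7 hosts suffice.

Yes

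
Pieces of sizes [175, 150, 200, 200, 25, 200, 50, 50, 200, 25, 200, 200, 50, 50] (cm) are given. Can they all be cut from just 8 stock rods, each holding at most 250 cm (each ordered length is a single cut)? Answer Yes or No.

A valid assignment using 8 stock rods:
  stock rod 1: 200 + 50 = 250
  stock rod 2: 200 + 50 = 250
  stock rod 3: 200 + 50 = 250
  stock rod 4: 200 + 50 = 250
  stock rod 5: 200 + 25 + 25 = 250
  stock rod 6: 200 = 200
  stock rod 7: 175 = 175
  stock rod 8: 150 = 150
Every load is within 250 cm, so 8 stock rods suffice.

Yes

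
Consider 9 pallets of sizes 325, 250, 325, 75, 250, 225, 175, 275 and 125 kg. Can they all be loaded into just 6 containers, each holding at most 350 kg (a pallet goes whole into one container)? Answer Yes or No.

Total = 2025 kg; ⌈2025/350⌉ = 6.
The bound of 6 does not rule out 6, but exhaustive search shows no assignment into 6 containers of capacity 350 kg exists — the minimum is 7.

No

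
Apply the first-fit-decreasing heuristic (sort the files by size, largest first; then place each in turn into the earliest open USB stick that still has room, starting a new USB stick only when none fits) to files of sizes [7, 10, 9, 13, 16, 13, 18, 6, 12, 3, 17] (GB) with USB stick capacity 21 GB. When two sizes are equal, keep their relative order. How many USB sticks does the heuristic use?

7

Sorted descending: 18, 17, 16, 13, 13, 12, 10, 9, 7, 6, 3.
  18 → USB stick 1 (new)  [load 18/21]
  17 → USB stick 2 (new)  [load 17/21]
  16 → USB stick 3 (new)  [load 16/21]
  13 → USB stick 4 (new)  [load 13/21]
  13 → USB stick 5 (new)  [load 13/21]
  12 → USB stick 6 (new)  [load 12/21]
  10 → USB stick 7 (new)  [load 10/21]
  9 → USB stick 6  [load 21/21]
  7 → USB stick 4  [load 20/21]
  6 → USB stick 5  [load 19/21]
  3 → USB stick 1  [load 21/21]
7 USB sticks opened.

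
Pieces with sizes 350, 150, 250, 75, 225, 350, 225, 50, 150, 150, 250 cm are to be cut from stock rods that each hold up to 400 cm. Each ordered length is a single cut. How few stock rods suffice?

Total = 350 + 350 + 250 + 250 + 225 + 225 + 150 + 150 + 150 + 75 + 50 = 2225 cm.
Lower bound: ⌈2225/400⌉ = 6 stock rods.
A packing using 6 stock rods:
  stock rod 1: 350 + 50 = 400
  stock rod 2: 350 = 350
  stock rod 3: 250 + 150 = 400
  stock rod 4: 250 + 150 = 400
  stock rod 5: 225 + 150 = 375
  stock rod 6: 225 + 75 = 300
This matches the lower bound, so 6 is optimal.

6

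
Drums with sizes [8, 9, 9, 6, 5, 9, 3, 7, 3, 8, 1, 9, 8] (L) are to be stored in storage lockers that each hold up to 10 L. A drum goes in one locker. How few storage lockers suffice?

Total = 9 + 9 + 9 + 9 + 8 + 8 + 8 + 7 + 6 + 5 + 3 + 3 + 1 = 85 L.
Lower bound: ⌈85/10⌉ = 9 storage lockers.
A packing using 10 storage lockers:
  locker 1: 9 + 1 = 10
  locker 2: 9 = 9
  locker 3: 9 = 9
  locker 4: 9 = 9
  locker 5: 8 = 8
  locker 6: 8 = 8
  locker 7: 8 = 8
  locker 8: 7 + 3 = 10
  locker 9: 6 + 3 = 9
  locker 10: 5 = 5
No arrangement into 9 storage lockers stays within capacity, so 10 is optimal.

10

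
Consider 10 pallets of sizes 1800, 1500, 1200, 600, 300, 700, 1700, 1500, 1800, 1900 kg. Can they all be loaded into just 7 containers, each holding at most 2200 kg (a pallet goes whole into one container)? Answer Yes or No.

Yes

A valid assignment using 7 containers:
  container 1: 1900 + 300 = 2200
  container 2: 1800 = 1800
  container 3: 1800 = 1800
  container 4: 1700 = 1700
  container 5: 1500 + 700 = 2200
  container 6: 1500 + 600 = 2100
  container 7: 1200 = 1200
Every load is within 2200 kg, so 7 containers suffice.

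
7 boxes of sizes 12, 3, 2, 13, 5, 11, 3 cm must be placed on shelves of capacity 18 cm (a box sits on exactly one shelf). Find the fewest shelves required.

Total = 13 + 12 + 11 + 5 + 3 + 3 + 2 = 49 cm.
Lower bound: ⌈49/18⌉ = 3 shelves.
A packing using 3 shelves:
  shelf 1: 13 + 5 = 18
  shelf 2: 12 + 3 + 3 = 18
  shelf 3: 11 + 2 = 13
This matches the lower bound, so 3 is optimal.

3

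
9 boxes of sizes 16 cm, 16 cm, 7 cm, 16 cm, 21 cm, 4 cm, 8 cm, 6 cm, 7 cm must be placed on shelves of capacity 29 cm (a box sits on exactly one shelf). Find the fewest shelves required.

4

Total = 21 + 16 + 16 + 16 + 8 + 7 + 7 + 6 + 4 = 101 cm.
Lower bound: ⌈101/29⌉ = 4 shelves.
A packing using 4 shelves:
  shelf 1: 21 + 8 = 29
  shelf 2: 16 + 7 + 6 = 29
  shelf 3: 16 + 7 + 4 = 27
  shelf 4: 16 = 16
This matches the lower bound, so 4 is optimal.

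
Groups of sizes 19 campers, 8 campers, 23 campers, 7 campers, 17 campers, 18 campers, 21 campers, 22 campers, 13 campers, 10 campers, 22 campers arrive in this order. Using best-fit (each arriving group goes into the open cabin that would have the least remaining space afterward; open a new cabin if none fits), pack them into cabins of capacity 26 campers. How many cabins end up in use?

8

  19 → cabin 1 (new)  [load 19/26]
  8 → cabin 2 (new)  [load 8/26]
  23 → cabin 3 (new)  [load 23/26]
  7 → cabin 1  [load 26/26]
  17 → cabin 2  [load 25/26]
  18 → cabin 4 (new)  [load 18/26]
  21 → cabin 5 (new)  [load 21/26]
  22 → cabin 6 (new)  [load 22/26]
  13 → cabin 7 (new)  [load 13/26]
  10 → cabin 7  [load 23/26]
  22 → cabin 8 (new)  [load 22/26]
8 cabins opened.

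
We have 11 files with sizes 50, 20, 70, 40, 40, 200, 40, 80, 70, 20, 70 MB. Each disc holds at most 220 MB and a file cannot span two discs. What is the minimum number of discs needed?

4

Total = 200 + 80 + 70 + 70 + 70 + 50 + 40 + 40 + 40 + 20 + 20 = 700 MB.
Lower bound: ⌈700/220⌉ = 4 discs.
A packing using 4 discs:
  disc 1: 200 + 20 = 220
  disc 2: 80 + 70 + 70 = 220
  disc 3: 70 + 50 + 40 + 40 + 20 = 220
  disc 4: 40 = 40
This matches the lower bound, so 4 is optimal.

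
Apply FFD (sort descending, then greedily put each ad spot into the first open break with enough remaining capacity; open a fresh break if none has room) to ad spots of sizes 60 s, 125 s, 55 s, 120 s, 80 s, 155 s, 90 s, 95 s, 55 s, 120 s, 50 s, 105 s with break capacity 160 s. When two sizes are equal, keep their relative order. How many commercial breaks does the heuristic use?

Sorted descending: 155, 125, 120, 120, 105, 95, 90, 80, 60, 55, 55, 50.
  155 → break 1 (new)  [load 155/160]
  125 → break 2 (new)  [load 125/160]
  120 → break 3 (new)  [load 120/160]
  120 → break 4 (new)  [load 120/160]
  105 → break 5 (new)  [load 105/160]
  95 → break 6 (new)  [load 95/160]
  90 → break 7 (new)  [load 90/160]
  80 → break 8 (new)  [load 80/160]
  60 → break 6  [load 155/160]
  55 → break 5  [load 160/160]
  55 → break 7  [load 145/160]
  50 → break 8  [load 130/160]
8 commercial breaks opened.

8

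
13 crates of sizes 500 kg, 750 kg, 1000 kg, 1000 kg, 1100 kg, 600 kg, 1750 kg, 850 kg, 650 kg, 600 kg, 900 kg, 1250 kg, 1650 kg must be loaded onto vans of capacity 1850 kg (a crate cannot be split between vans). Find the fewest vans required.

Total = 1750 + 1650 + 1250 + 1100 + 1000 + 1000 + 900 + 850 + 750 + 650 + 600 + 600 + 500 = 12600 kg.
Lower bound: ⌈12600/1850⌉ = 7 vans.
A packing using 8 vans:
  van 1: 1750 = 1750
  van 2: 1650 = 1650
  van 3: 1250 + 600 = 1850
  van 4: 1100 + 750 = 1850
  van 5: 1000 + 850 = 1850
  van 6: 1000 + 650 = 1650
  van 7: 900 + 600 = 1500
  van 8: 500 = 500
No arrangement into 7 vans stays within capacity, so 8 is optimal.

8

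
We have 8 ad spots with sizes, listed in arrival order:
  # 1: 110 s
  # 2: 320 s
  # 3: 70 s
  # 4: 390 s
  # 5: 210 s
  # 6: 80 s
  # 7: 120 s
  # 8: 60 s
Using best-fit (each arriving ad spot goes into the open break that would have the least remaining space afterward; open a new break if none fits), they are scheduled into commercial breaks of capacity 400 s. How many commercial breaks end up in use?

  110 → break 1 (new)  [load 110/400]
  320 → break 2 (new)  [load 320/400]
  70 → break 2  [load 390/400]
  390 → break 3 (new)  [load 390/400]
  210 → break 1  [load 320/400]
  80 → break 1  [load 400/400]
  120 → break 4 (new)  [load 120/400]
  60 → break 4  [load 180/400]
4 commercial breaks opened.

4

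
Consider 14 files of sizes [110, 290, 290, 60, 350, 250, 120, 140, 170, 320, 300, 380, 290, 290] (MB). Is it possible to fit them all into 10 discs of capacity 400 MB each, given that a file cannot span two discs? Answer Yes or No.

A valid assignment using 10 discs:
  disc 1: 380 = 380
  disc 2: 350 = 350
  disc 3: 320 + 60 = 380
  disc 4: 300 = 300
  disc 5: 290 + 110 = 400
  disc 6: 290 = 290
  disc 7: 290 = 290
  disc 8: 290 = 290
  disc 9: 250 + 140 = 390
  disc 10: 170 + 120 = 290
Every load is within 400 MB, so 10 discs suffice.

Yes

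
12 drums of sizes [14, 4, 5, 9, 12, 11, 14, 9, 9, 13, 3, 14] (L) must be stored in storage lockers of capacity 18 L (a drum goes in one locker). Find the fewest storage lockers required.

8

Total = 14 + 14 + 14 + 13 + 12 + 11 + 9 + 9 + 9 + 5 + 4 + 3 = 117 L.
Lower bound: ⌈117/18⌉ = 7 storage lockers.
A packing using 8 storage lockers:
  locker 1: 14 + 4 = 18
  locker 2: 14 + 3 = 17
  locker 3: 14 = 14
  locker 4: 13 + 5 = 18
  locker 5: 12 = 12
  locker 6: 11 = 11
  locker 7: 9 + 9 = 18
  locker 8: 9 = 9
No arrangement into 7 storage lockers stays within capacity, so 8 is optimal.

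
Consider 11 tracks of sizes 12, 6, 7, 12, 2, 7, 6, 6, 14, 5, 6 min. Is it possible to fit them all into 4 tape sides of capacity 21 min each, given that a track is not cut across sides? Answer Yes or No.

No

Total = 83 min; ⌈83/21⌉ = 4.
The bound of 4 does not rule out 4, but exhaustive search shows no assignment into 4 tape sides of capacity 21 min exists — the minimum is 5.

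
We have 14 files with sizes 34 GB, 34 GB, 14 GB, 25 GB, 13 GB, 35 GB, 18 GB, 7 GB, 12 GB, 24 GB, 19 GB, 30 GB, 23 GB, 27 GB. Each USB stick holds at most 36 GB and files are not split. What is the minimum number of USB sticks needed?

10

Total = 35 + 34 + 34 + 30 + 27 + 25 + 24 + 23 + 19 + 18 + 14 + 13 + 12 + 7 = 315 GB.
Lower bound: ⌈315/36⌉ = 9 USB sticks.
A packing using 10 USB sticks:
  USB stick 1: 35 = 35
  USB stick 2: 34 = 34
  USB stick 3: 34 = 34
  USB stick 4: 30 = 30
  USB stick 5: 27 + 7 = 34
  USB stick 6: 25 = 25
  USB stick 7: 24 + 12 = 36
  USB stick 8: 23 + 13 = 36
  USB stick 9: 19 + 14 = 33
  USB stick 10: 18 = 18
No arrangement into 9 USB sticks stays within capacity, so 10 is optimal.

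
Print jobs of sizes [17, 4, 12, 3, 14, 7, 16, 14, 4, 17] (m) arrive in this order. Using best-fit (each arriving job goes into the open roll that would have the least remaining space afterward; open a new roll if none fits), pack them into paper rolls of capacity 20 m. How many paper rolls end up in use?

7

  17 → roll 1 (new)  [load 17/20]
  4 → roll 2 (new)  [load 4/20]
  12 → roll 2  [load 16/20]
  3 → roll 1  [load 20/20]
  14 → roll 3 (new)  [load 14/20]
  7 → roll 4 (new)  [load 7/20]
  16 → roll 5 (new)  [load 16/20]
  14 → roll 6 (new)  [load 14/20]
  4 → roll 2  [load 20/20]
  17 → roll 7 (new)  [load 17/20]
7 paper rolls opened.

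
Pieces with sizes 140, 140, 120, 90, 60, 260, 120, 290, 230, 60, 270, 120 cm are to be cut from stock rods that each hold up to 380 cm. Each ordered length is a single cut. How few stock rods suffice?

Total = 290 + 270 + 260 + 230 + 140 + 140 + 120 + 120 + 120 + 90 + 60 + 60 = 1900 cm.
Lower bound: ⌈1900/380⌉ = 5 stock rods.
A packing using 6 stock rods:
  stock rod 1: 290 + 90 = 380
  stock rod 2: 270 + 60 = 330
  stock rod 3: 260 + 120 = 380
  stock rod 4: 230 + 140 = 370
  stock rod 5: 140 + 120 + 120 = 380
  stock rod 6: 60 = 60
No arrangement into 5 stock rods stays within capacity, so 6 is optimal.

6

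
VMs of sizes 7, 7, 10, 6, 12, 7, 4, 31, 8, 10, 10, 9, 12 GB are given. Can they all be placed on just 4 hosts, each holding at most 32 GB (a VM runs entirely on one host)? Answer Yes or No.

No

Total = 133 GB; ⌈133/32⌉ = 5.
At least 5 hosts are required, but only 4 are allowed.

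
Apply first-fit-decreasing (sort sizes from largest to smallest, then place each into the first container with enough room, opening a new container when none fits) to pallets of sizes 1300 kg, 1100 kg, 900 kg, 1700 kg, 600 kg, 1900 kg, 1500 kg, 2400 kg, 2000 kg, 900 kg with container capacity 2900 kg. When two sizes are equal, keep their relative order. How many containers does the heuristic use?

6

Sorted descending: 2400, 2000, 1900, 1700, 1500, 1300, 1100, 900, 900, 600.
  2400 → container 1 (new)  [load 2400/2900]
  2000 → container 2 (new)  [load 2000/2900]
  1900 → container 3 (new)  [load 1900/2900]
  1700 → container 4 (new)  [load 1700/2900]
  1500 → container 5 (new)  [load 1500/2900]
  1300 → container 5  [load 2800/2900]
  1100 → container 4  [load 2800/2900]
  900 → container 2  [load 2900/2900]
  900 → container 3  [load 2800/2900]
  600 → container 6 (new)  [load 600/2900]
6 containers opened.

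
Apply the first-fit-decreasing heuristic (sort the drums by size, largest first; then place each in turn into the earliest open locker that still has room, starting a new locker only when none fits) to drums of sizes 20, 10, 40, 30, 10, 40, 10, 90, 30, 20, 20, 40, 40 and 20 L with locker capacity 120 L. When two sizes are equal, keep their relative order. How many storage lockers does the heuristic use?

Sorted descending: 90, 40, 40, 40, 40, 30, 30, 20, 20, 20, 20, 10, 10, 10.
  90 → locker 1 (new)  [load 90/120]
  40 → locker 2 (new)  [load 40/120]
  40 → locker 2  [load 80/120]
  40 → locker 2  [load 120/120]
  40 → locker 3 (new)  [load 40/120]
  30 → locker 1  [load 120/120]
  30 → locker 3  [load 70/120]
  20 → locker 3  [load 90/120]
  20 → locker 3  [load 110/120]
  20 → locker 4 (new)  [load 20/120]
  20 → locker 4  [load 40/120]
  10 → locker 3  [load 120/120]
  10 → locker 4  [load 50/120]
  10 → locker 4  [load 60/120]
4 storage lockers opened.

4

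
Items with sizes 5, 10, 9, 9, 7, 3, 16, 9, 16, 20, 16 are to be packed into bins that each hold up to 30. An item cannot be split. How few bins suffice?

Total = 20 + 16 + 16 + 16 + 10 + 9 + 9 + 9 + 7 + 5 + 3 = 120.
Lower bound: ⌈120/30⌉ = 4 bins.
A packing using 5 bins:
  bin 1: 20 + 10 = 30
  bin 2: 16 + 9 + 5 = 30
  bin 3: 16 + 9 + 3 = 28
  bin 4: 16 + 9 = 25
  bin 5: 7 = 7
No arrangement into 4 bins stays within capacity, so 5 is optimal.

5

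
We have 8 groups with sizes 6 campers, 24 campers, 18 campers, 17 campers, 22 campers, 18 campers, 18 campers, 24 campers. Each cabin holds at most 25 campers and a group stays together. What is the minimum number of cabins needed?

Total = 24 + 24 + 22 + 18 + 18 + 18 + 17 + 6 = 147 campers.
Lower bound: ⌈147/25⌉ = 6 cabins.
Also, 7 groups each exceed 25/2 campers, and no two of those can share a cabin, so at least 7 cabins are needed.
A packing using 7 cabins:
  cabin 1: 24 = 24
  cabin 2: 24 = 24
  cabin 3: 22 = 22
  cabin 4: 18 + 6 = 24
  cabin 5: 18 = 18
  cabin 6: 18 = 18
  cabin 7: 17 = 17
This matches the lower bound, so 7 is optimal.

7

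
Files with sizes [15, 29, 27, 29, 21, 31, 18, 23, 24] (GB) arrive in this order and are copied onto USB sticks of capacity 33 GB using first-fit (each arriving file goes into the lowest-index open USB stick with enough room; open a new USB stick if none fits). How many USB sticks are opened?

  15 → USB stick 1 (new)  [load 15/33]
  29 → USB stick 2 (new)  [load 29/33]
  27 → USB stick 3 (new)  [load 27/33]
  29 → USB stick 4 (new)  [load 29/33]
  21 → USB stick 5 (new)  [load 21/33]
  31 → USB stick 6 (new)  [load 31/33]
  18 → USB stick 1  [load 33/33]
  23 → USB stick 7 (new)  [load 23/33]
  24 → USB stick 8 (new)  [load 24/33]
8 USB sticks opened.

8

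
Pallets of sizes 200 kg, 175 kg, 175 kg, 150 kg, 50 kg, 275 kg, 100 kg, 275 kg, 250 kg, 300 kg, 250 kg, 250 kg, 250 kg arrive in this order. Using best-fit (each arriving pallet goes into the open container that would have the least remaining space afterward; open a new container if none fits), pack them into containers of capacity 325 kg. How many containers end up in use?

10

  200 → container 1 (new)  [load 200/325]
  175 → container 2 (new)  [load 175/325]
  175 → container 3 (new)  [load 175/325]
  150 → container 2  [load 325/325]
  50 → container 1  [load 250/325]
  275 → container 4 (new)  [load 275/325]
  100 → container 3  [load 275/325]
  275 → container 5 (new)  [load 275/325]
  250 → container 6 (new)  [load 250/325]
  300 → container 7 (new)  [load 300/325]
  250 → container 8 (new)  [load 250/325]
  250 → container 9 (new)  [load 250/325]
  250 → container 10 (new)  [load 250/325]
10 containers opened.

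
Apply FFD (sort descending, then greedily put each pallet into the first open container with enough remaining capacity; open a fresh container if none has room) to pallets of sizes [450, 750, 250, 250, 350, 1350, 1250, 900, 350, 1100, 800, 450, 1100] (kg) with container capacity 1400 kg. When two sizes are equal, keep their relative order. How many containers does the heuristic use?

Sorted descending: 1350, 1250, 1100, 1100, 900, 800, 750, 450, 450, 350, 350, 250, 250.
  1350 → container 1 (new)  [load 1350/1400]
  1250 → container 2 (new)  [load 1250/1400]
  1100 → container 3 (new)  [load 1100/1400]
  1100 → container 4 (new)  [load 1100/1400]
  900 → container 5 (new)  [load 900/1400]
  800 → container 6 (new)  [load 800/1400]
  750 → container 7 (new)  [load 750/1400]
  450 → container 5  [load 1350/1400]
  450 → container 6  [load 1250/1400]
  350 → container 7  [load 1100/1400]
  350 → container 8 (new)  [load 350/1400]
  250 → container 3  [load 1350/1400]
  250 → container 4  [load 1350/1400]
8 containers opened.

8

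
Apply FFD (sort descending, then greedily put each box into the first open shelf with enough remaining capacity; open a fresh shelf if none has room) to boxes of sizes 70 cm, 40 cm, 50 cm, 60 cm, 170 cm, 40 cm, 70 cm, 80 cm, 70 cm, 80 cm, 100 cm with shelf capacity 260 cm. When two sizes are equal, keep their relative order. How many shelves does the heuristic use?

4

Sorted descending: 170, 100, 80, 80, 70, 70, 70, 60, 50, 40, 40.
  170 → shelf 1 (new)  [load 170/260]
  100 → shelf 2 (new)  [load 100/260]
  80 → shelf 1  [load 250/260]
  80 → shelf 2  [load 180/260]
  70 → shelf 2  [load 250/260]
  70 → shelf 3 (new)  [load 70/260]
  70 → shelf 3  [load 140/260]
  60 → shelf 3  [load 200/260]
  50 → shelf 3  [load 250/260]
  40 → shelf 4 (new)  [load 40/260]
  40 → shelf 4  [load 80/260]
4 shelves opened.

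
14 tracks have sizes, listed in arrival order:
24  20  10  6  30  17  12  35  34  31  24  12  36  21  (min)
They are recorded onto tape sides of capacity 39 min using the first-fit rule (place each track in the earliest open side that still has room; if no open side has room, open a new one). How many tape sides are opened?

10

  24 → side 1 (new)  [load 24/39]
  20 → side 2 (new)  [load 20/39]
  10 → side 1  [load 34/39]
  6 → side 2  [load 26/39]
  30 → side 3 (new)  [load 30/39]
  17 → side 4 (new)  [load 17/39]
  12 → side 2  [load 38/39]
  35 → side 5 (new)  [load 35/39]
  34 → side 6 (new)  [load 34/39]
  31 → side 7 (new)  [load 31/39]
  24 → side 8 (new)  [load 24/39]
  12 → side 4  [load 29/39]
  36 → side 9 (new)  [load 36/39]
  21 → side 10 (new)  [load 21/39]
10 tape sides opened.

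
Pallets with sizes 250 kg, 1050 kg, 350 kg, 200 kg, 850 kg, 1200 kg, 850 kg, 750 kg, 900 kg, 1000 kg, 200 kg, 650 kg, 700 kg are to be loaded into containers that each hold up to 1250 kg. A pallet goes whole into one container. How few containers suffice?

Total = 1200 + 1050 + 1000 + 900 + 850 + 850 + 750 + 700 + 650 + 350 + 250 + 200 + 200 = 8950 kg.
Lower bound: ⌈8950/1250⌉ = 8 containers.
Also, 9 pallets each exceed 625 kg, and no two of those can share a container, so at least 9 containers are needed.
A packing using 9 containers:
  container 1: 1200 = 1200
  container 2: 1050 + 200 = 1250
  container 3: 1000 + 250 = 1250
  container 4: 900 + 350 = 1250
  container 5: 850 + 200 = 1050
  container 6: 850 = 850
  container 7: 750 = 750
  container 8: 700 = 700
  container 9: 650 = 650
This matches the lower bound, so 9 is optimal.

9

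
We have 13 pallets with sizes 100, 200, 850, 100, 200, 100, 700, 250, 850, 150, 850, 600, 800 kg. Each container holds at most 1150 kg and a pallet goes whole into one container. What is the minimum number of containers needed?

Total = 850 + 850 + 850 + 800 + 700 + 600 + 250 + 200 + 200 + 150 + 100 + 100 + 100 = 5750 kg.
Lower bound: ⌈5750/1150⌉ = 5 containers.
Also, 6 pallets each exceed 575 kg, and no two of those can share a container, so at least 6 containers are needed.
A packing using 6 containers:
  container 1: 850 + 250 = 1100
  container 2: 850 + 200 + 100 = 1150
  container 3: 850 + 200 + 100 = 1150
  container 4: 800 + 150 + 100 = 1050
  container 5: 700 = 700
  container 6: 600 = 600
This matches the lower bound, so 6 is optimal.

6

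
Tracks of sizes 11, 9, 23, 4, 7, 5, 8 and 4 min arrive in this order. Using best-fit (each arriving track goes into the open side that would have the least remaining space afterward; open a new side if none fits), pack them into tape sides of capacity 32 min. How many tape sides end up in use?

3

  11 → side 1 (new)  [load 11/32]
  9 → side 1  [load 20/32]
  23 → side 2 (new)  [load 23/32]
  4 → side 2  [load 27/32]
  7 → side 1  [load 27/32]
  5 → side 1  [load 32/32]
  8 → side 3 (new)  [load 8/32]
  4 → side 2  [load 31/32]
3 tape sides opened.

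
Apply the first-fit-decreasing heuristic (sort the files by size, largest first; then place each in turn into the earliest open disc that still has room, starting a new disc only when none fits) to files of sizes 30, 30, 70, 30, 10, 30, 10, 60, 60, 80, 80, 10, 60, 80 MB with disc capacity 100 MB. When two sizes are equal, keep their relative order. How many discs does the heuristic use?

7

Sorted descending: 80, 80, 80, 70, 60, 60, 60, 30, 30, 30, 30, 10, 10, 10.
  80 → disc 1 (new)  [load 80/100]
  80 → disc 2 (new)  [load 80/100]
  80 → disc 3 (new)  [load 80/100]
  70 → disc 4 (new)  [load 70/100]
  60 → disc 5 (new)  [load 60/100]
  60 → disc 6 (new)  [load 60/100]
  60 → disc 7 (new)  [load 60/100]
  30 → disc 4  [load 100/100]
  30 → disc 5  [load 90/100]
  30 → disc 6  [load 90/100]
  30 → disc 7  [load 90/100]
  10 → disc 1  [load 90/100]
  10 → disc 1  [load 100/100]
  10 → disc 2  [load 90/100]
7 discs opened.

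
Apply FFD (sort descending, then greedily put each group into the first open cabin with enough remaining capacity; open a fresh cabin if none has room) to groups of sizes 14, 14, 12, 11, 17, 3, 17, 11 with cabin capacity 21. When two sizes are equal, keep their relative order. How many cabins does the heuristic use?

7

Sorted descending: 17, 17, 14, 14, 12, 11, 11, 3.
  17 → cabin 1 (new)  [load 17/21]
  17 → cabin 2 (new)  [load 17/21]
  14 → cabin 3 (new)  [load 14/21]
  14 → cabin 4 (new)  [load 14/21]
  12 → cabin 5 (new)  [load 12/21]
  11 → cabin 6 (new)  [load 11/21]
  11 → cabin 7 (new)  [load 11/21]
  3 → cabin 1  [load 20/21]
7 cabins opened.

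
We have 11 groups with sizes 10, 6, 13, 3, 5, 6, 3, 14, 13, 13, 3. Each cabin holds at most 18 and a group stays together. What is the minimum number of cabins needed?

Total = 14 + 13 + 13 + 13 + 10 + 6 + 6 + 5 + 3 + 3 + 3 = 89.
Lower bound: ⌈89/18⌉ = 5 cabins.
A packing using 6 cabins:
  cabin 1: 14 + 3 = 17
  cabin 2: 13 + 5 = 18
  cabin 3: 13 + 3 = 16
  cabin 4: 13 + 3 = 16
  cabin 5: 10 + 6 = 16
  cabin 6: 6 = 6
No arrangement into 5 cabins stays within capacity, so 6 is optimal.

6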